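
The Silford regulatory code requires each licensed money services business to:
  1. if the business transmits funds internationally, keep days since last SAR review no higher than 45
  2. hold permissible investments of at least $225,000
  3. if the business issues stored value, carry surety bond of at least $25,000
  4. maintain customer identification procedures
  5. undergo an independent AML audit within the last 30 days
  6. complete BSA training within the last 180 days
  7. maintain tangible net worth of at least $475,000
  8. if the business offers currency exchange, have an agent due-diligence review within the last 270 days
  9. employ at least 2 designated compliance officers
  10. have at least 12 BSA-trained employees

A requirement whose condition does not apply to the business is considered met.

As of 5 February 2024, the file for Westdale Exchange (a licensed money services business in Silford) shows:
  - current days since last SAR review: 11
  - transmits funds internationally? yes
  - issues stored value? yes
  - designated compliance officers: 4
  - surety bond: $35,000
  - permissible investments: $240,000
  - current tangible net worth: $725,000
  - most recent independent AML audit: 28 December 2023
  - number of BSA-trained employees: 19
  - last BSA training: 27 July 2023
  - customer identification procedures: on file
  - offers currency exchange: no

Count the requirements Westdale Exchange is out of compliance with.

2

1. condition 'transmits funds internationally' holds; days since last SAR review 11 ≤ 45 → met
2. permissible investments $240,000 ≥ $225,000 → met
3. condition 'issues stored value' holds; surety bond $35,000 ≥ $25,000 → met
4. customer identification procedures present → met
5. independent AML audit 39 days ago vs limit 30 → not met
6. BSA training 193 days ago vs limit 180 → not met
7. tangible net worth $725,000 ≥ $475,000 → met
8. condition 'offers currency exchange' does not hold → requirement n/a → met
9. designated compliance officers 4 ≥ 2 → met
10. BSA-trained employees 19 ≥ 12 → met
Not met: 2 of 10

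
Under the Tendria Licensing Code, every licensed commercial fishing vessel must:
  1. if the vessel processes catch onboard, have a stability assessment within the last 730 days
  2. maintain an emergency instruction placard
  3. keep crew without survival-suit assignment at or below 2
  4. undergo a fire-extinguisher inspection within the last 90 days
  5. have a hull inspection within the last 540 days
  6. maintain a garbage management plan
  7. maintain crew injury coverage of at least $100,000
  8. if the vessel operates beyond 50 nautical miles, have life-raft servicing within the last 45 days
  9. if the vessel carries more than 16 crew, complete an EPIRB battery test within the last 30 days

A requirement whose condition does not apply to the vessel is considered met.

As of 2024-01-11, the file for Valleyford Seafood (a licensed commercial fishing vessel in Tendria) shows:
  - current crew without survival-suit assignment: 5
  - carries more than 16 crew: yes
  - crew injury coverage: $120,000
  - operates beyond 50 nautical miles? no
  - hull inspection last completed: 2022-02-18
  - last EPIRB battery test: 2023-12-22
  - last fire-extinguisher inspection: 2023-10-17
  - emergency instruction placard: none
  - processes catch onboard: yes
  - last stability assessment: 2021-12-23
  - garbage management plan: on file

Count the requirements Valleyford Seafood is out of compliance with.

1. condition 'processes catch onboard' holds; stability assessment 749 days ago vs limit 730 → not met
2. emergency instruction placard absent → not met
3. crew without survival-suit assignment 5 > 2 → not met
4. fire-extinguisher inspection 86 days ago vs limit 90 → met
5. hull inspection 692 days ago vs limit 540 → not met
6. garbage management plan present → met
7. crew injury coverage $120,000 ≥ $100,000 → met
8. condition 'operates beyond 50 nautical miles' does not hold → requirement n/a → met
9. condition 'carries more than 16 crew' holds; EPIRB battery test 20 days ago vs limit 30 → met
Not met: 4 of 9

4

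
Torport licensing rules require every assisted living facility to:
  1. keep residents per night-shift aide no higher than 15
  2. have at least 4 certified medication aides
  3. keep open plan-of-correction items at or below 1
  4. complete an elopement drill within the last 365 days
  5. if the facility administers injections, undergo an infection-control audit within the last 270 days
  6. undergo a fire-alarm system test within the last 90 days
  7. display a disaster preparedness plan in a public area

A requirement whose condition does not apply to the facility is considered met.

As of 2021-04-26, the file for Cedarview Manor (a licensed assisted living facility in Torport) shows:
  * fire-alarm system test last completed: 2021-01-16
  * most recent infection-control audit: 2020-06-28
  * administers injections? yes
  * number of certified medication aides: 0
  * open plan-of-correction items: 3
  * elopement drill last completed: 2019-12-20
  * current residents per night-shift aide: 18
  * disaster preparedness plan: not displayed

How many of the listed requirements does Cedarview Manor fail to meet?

1. residents per night-shift aide 18 > 15 → not met
2. certified medication aides 0 < 4 → not met
3. open plan-of-correction items 3 > 1 → not met
4. elopement drill 493 days ago vs limit 365 → not met
5. condition 'administers injections' holds; infection-control audit 302 days ago vs limit 270 → not met
6. fire-alarm system test 100 days ago vs limit 90 → not met
7. disaster preparedness plan absent → not met
Not met: 7 of 7

7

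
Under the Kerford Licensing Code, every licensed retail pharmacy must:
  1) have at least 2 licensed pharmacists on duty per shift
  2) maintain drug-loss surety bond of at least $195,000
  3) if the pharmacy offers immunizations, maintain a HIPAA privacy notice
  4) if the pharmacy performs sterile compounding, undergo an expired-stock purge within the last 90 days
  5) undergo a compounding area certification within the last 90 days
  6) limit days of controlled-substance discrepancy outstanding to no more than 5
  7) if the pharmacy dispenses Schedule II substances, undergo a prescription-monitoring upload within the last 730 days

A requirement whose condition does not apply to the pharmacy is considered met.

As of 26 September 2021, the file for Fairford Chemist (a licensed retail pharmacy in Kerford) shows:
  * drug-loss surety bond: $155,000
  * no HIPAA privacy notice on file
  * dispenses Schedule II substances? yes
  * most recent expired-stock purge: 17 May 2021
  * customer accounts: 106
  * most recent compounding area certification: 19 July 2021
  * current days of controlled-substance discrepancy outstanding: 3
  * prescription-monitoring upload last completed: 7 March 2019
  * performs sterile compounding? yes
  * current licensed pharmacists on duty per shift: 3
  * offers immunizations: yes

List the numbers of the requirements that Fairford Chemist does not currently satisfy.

1. licensed pharmacists on duty per shift 3 ≥ 2 → met
2. drug-loss surety bond $155,000 < $195,000 → not met
3. condition 'offers immunizations' holds; HIPAA privacy notice absent → not met
4. condition 'performs sterile compounding' holds; expired-stock purge 132 days ago vs limit 90 → not met
5. compounding area certification 69 days ago vs limit 90 → met
6. days of controlled-substance discrepancy outstanding 3 ≤ 5 → met
7. condition 'dispenses Schedule II substances' holds; prescription-monitoring upload 934 days ago vs limit 730 → not met
Not met: 2, 3, 4, 7

2, 3, 4, 7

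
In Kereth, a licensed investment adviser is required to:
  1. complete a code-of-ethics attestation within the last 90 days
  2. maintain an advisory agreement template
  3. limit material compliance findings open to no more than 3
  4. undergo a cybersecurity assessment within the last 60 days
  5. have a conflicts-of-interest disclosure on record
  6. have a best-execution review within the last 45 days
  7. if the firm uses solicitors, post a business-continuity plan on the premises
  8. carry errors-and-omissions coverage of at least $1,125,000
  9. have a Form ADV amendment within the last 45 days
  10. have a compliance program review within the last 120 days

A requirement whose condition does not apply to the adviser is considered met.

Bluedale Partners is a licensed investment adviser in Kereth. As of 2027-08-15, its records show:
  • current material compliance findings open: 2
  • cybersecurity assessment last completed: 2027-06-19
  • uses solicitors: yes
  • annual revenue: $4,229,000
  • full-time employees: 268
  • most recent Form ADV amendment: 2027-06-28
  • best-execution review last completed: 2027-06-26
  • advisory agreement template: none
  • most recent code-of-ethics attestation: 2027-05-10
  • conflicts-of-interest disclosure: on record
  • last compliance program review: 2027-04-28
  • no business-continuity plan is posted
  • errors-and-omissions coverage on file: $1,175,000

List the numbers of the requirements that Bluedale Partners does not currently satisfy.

1, 2, 6, 7, 9

1. code-of-ethics attestation 97 days ago vs limit 90 → not met
2. advisory agreement template absent → not met
3. material compliance findings open 2 ≤ 3 → met
4. cybersecurity assessment 57 days ago vs limit 60 → met
5. conflicts-of-interest disclosure present → met
6. best-execution review 50 days ago vs limit 45 → not met
7. condition 'uses solicitors' holds; business-continuity plan absent → not met
8. errors-and-omissions coverage $1,175,000 ≥ $1,125,000 → met
9. Form ADV amendment 48 days ago vs limit 45 → not met
10. compliance program review 109 days ago vs limit 120 → met
Not met: 1, 2, 6, 7, 9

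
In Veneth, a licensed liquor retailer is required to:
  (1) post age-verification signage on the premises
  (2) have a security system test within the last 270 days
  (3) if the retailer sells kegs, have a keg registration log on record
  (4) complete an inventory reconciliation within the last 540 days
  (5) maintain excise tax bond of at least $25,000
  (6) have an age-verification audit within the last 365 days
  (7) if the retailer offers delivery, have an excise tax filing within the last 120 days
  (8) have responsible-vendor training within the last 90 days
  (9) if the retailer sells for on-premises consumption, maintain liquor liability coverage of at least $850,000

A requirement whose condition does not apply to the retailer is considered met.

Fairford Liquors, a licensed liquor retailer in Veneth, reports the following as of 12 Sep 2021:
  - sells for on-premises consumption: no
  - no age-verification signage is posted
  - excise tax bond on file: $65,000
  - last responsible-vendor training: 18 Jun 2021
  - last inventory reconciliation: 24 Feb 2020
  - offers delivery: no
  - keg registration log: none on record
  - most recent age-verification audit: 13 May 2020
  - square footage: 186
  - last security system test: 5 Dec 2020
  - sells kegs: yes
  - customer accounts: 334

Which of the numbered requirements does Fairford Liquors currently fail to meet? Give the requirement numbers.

1. age-verification signage absent → not met
2. security system test 281 days ago vs limit 270 → not met
3. condition 'sells kegs' holds; keg registration log absent → not met
4. inventory reconciliation 566 days ago vs limit 540 → not met
5. excise tax bond $65,000 ≥ $25,000 → met
6. age-verification audit 487 days ago vs limit 365 → not met
7. condition 'offers delivery' does not hold → requirement n/a → met
8. responsible-vendor training 86 days ago vs limit 90 → met
9. condition 'sells for on-premises consumption' does not hold → requirement n/a → met
Not met: 1, 2, 3, 4, 6

1, 2, 3, 4, 6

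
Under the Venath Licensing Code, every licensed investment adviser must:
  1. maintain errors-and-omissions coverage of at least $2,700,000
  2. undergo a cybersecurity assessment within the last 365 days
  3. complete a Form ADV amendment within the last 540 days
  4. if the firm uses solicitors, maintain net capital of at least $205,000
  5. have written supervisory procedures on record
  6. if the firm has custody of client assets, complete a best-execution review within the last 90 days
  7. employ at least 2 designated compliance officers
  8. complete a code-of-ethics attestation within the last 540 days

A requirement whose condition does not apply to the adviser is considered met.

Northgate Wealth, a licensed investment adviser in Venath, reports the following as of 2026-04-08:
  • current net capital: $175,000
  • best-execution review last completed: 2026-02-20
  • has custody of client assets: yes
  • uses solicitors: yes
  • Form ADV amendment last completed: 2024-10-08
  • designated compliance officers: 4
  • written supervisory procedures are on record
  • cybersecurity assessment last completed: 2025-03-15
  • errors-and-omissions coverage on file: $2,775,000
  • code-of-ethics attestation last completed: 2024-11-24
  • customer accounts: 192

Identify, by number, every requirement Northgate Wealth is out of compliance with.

1. errors-and-omissions coverage $2,775,000 ≥ $2,700,000 → met
2. cybersecurity assessment 389 days ago vs limit 365 → not met
3. Form ADV amendment 547 days ago vs limit 540 → not met
4. condition 'uses solicitors' holds; net capital $175,000 < $205,000 → not met
5. written supervisory procedures present → met
6. condition 'has custody of client assets' holds; best-execution review 47 days ago vs limit 90 → met
7. designated compliance officers 4 ≥ 2 → met
8. code-of-ethics attestation 500 days ago vs limit 540 → met
Not met: 2, 3, 4

2, 3, 4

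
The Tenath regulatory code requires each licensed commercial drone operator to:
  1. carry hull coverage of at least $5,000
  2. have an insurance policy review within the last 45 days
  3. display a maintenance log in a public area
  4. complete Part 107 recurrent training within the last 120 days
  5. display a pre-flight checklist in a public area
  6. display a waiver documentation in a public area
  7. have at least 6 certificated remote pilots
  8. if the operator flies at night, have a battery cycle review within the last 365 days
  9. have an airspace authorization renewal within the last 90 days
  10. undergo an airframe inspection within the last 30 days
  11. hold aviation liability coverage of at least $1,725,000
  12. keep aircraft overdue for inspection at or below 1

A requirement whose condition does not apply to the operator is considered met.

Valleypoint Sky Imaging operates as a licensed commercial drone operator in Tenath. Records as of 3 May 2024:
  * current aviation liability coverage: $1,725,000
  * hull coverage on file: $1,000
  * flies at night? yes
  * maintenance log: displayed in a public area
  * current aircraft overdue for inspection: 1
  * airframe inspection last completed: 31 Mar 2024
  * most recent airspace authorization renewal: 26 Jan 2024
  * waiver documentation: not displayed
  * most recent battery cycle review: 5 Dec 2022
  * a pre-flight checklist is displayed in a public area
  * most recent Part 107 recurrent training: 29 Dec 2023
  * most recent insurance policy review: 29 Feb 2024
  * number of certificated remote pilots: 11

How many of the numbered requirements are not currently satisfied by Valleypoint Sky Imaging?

1. hull coverage $1,000 < $5,000 → not met
2. insurance policy review 64 days ago vs limit 45 → not met
3. maintenance log present → met
4. Part 107 recurrent training 126 days ago vs limit 120 → not met
5. pre-flight checklist present → met
6. waiver documentation absent → not met
7. certificated remote pilots 11 ≥ 6 → met
8. condition 'flies at night' holds; battery cycle review 515 days ago vs limit 365 → not met
9. airspace authorization renewal 98 days ago vs limit 90 → not met
10. airframe inspection 33 days ago vs limit 30 → not met
11. aviation liability coverage $1,725,000 ≥ $1,725,000 → met
12. aircraft overdue for inspection 1 ≤ 1 → met
Not met: 7 of 12

7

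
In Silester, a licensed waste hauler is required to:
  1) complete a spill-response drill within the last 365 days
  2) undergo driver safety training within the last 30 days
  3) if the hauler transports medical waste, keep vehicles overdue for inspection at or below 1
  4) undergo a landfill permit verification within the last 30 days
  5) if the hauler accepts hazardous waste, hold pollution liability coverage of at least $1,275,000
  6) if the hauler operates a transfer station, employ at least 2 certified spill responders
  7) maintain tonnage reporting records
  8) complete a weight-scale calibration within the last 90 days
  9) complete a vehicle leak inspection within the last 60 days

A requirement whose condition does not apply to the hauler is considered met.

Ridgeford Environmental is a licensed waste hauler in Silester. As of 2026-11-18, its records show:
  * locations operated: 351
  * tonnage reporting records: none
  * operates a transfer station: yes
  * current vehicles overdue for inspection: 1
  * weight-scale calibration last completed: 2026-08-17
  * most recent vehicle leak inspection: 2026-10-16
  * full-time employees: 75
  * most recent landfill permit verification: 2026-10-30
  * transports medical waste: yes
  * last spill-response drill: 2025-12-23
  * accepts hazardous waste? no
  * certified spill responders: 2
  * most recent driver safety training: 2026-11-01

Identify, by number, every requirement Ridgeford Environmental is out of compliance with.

7, 8

1. spill-response drill 330 days ago vs limit 365 → met
2. driver safety training 17 days ago vs limit 30 → met
3. condition 'transports medical waste' holds; vehicles overdue for inspection 1 ≤ 1 → met
4. landfill permit verification 19 days ago vs limit 30 → met
5. condition 'accepts hazardous waste' does not hold → requirement n/a → met
6. condition 'operates a transfer station' holds; certified spill responders 2 ≥ 2 → met
7. tonnage reporting records absent → not met
8. weight-scale calibration 93 days ago vs limit 90 → not met
9. vehicle leak inspection 33 days ago vs limit 60 → met
Not met: 7, 8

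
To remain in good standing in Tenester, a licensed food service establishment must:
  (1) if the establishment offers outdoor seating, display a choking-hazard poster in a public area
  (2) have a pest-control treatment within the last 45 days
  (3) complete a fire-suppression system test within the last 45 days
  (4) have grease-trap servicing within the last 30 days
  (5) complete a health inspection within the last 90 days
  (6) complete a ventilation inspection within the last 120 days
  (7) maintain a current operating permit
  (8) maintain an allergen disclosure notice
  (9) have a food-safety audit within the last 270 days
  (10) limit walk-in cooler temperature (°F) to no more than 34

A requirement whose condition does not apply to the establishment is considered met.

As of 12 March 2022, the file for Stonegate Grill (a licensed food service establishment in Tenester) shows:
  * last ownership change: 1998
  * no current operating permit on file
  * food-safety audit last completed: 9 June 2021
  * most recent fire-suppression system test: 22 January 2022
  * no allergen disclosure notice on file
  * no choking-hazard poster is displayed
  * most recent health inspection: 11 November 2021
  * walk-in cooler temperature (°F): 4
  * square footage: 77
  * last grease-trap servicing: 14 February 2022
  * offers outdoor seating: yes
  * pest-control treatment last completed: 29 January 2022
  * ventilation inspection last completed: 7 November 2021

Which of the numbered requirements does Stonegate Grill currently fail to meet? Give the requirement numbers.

1. condition 'offers outdoor seating' holds; choking-hazard poster absent → not met
2. pest-control treatment 42 days ago vs limit 45 → met
3. fire-suppression system test 49 days ago vs limit 45 → not met
4. grease-trap servicing 26 days ago vs limit 30 → met
5. health inspection 121 days ago vs limit 90 → not met
6. ventilation inspection 125 days ago vs limit 120 → not met
7. current operating permit absent → not met
8. allergen disclosure notice absent → not met
9. food-safety audit 276 days ago vs limit 270 → not met
10. walk-in cooler temperature (°F) 4 ≤ 34 → met
Not met: 1, 3, 5, 6, 7, 8, 9

1, 3, 5, 6, 7, 8, 9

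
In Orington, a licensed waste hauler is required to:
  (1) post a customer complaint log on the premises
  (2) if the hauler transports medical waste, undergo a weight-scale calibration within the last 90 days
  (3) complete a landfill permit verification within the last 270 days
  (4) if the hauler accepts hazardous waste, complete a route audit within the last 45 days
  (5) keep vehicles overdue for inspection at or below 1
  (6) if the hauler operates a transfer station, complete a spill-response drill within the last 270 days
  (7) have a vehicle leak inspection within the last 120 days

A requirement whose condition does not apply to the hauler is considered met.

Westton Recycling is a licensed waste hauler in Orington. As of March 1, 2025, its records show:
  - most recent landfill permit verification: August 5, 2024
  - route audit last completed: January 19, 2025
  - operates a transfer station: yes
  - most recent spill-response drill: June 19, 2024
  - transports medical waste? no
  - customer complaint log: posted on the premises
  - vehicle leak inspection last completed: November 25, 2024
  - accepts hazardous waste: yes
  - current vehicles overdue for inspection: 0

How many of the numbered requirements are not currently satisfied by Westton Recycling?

1. customer complaint log present → met
2. condition 'transports medical waste' does not hold → requirement n/a → met
3. landfill permit verification 208 days ago vs limit 270 → met
4. condition 'accepts hazardous waste' holds; route audit 41 days ago vs limit 45 → met
5. vehicles overdue for inspection 0 ≤ 1 → met
6. condition 'operates a transfer station' holds; spill-response drill 255 days ago vs limit 270 → met
7. vehicle leak inspection 96 days ago vs limit 120 → met
Not met: 0 of 7

0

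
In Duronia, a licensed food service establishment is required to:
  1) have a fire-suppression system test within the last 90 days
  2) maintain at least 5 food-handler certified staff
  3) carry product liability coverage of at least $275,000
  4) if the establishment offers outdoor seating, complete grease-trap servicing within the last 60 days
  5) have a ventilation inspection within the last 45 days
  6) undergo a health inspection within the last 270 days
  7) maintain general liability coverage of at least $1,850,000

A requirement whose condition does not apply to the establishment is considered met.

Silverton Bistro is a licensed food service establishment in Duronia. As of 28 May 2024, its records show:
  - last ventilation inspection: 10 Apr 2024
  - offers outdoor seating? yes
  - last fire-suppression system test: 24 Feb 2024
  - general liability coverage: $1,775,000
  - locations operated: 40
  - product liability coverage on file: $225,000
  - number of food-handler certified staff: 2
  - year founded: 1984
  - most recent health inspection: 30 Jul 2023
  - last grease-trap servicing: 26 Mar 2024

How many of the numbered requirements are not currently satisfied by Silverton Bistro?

7

1. fire-suppression system test 94 days ago vs limit 90 → not met
2. food-handler certified staff 2 < 5 → not met
3. product liability coverage $225,000 < $275,000 → not met
4. condition 'offers outdoor seating' holds; grease-trap servicing 63 days ago vs limit 60 → not met
5. ventilation inspection 48 days ago vs limit 45 → not met
6. health inspection 303 days ago vs limit 270 → not met
7. general liability coverage $1,775,000 < $1,850,000 → not met
Not met: 7 of 7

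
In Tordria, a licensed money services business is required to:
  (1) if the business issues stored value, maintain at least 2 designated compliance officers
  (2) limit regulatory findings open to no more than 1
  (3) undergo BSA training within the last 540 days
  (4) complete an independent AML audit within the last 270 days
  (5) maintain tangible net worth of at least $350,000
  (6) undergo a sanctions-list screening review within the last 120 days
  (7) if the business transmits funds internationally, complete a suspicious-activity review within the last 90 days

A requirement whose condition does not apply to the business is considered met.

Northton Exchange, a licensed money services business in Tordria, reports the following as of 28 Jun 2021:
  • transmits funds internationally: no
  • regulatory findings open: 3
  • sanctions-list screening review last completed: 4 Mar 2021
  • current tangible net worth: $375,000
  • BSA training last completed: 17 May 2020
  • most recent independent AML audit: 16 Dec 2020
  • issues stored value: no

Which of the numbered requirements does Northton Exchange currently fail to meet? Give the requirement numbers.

1. condition 'issues stored value' does not hold → requirement n/a → met
2. regulatory findings open 3 > 1 → not met
3. BSA training 407 days ago vs limit 540 → met
4. independent AML audit 194 days ago vs limit 270 → met
5. tangible net worth $375,000 ≥ $350,000 → met
6. sanctions-list screening review 116 days ago vs limit 120 → met
7. condition 'transmits funds internationally' does not hold → requirement n/a → met
Not met: 2

2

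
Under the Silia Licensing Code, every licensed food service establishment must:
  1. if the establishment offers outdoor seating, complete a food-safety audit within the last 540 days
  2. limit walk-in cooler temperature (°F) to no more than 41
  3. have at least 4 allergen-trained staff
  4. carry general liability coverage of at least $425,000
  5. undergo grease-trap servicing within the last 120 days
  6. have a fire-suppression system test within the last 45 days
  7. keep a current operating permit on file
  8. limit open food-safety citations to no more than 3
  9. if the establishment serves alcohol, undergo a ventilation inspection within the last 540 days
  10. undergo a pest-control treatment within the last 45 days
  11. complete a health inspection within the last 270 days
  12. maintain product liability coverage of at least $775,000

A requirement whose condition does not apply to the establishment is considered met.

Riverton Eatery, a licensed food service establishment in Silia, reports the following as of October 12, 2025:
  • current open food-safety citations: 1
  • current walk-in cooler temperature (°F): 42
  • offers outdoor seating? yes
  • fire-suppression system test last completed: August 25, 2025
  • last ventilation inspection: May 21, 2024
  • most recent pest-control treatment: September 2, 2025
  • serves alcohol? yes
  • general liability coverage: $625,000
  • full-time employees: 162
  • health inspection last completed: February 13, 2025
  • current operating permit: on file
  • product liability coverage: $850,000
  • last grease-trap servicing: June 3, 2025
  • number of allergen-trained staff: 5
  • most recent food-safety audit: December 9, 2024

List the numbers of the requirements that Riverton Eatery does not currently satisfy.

1. condition 'offers outdoor seating' holds; food-safety audit 307 days ago vs limit 540 → met
2. walk-in cooler temperature (°F) 42 > 41 → not met
3. allergen-trained staff 5 ≥ 4 → met
4. general liability coverage $625,000 ≥ $425,000 → met
5. grease-trap servicing 131 days ago vs limit 120 → not met
6. fire-suppression system test 48 days ago vs limit 45 → not met
7. current operating permit present → met
8. open food-safety citations 1 ≤ 3 → met
9. condition 'serves alcohol' holds; ventilation inspection 509 days ago vs limit 540 → met
10. pest-control treatment 40 days ago vs limit 45 → met
11. health inspection 241 days ago vs limit 270 → met
12. product liability coverage $850,000 ≥ $775,000 → met
Not met: 2, 5, 6

2, 5, 6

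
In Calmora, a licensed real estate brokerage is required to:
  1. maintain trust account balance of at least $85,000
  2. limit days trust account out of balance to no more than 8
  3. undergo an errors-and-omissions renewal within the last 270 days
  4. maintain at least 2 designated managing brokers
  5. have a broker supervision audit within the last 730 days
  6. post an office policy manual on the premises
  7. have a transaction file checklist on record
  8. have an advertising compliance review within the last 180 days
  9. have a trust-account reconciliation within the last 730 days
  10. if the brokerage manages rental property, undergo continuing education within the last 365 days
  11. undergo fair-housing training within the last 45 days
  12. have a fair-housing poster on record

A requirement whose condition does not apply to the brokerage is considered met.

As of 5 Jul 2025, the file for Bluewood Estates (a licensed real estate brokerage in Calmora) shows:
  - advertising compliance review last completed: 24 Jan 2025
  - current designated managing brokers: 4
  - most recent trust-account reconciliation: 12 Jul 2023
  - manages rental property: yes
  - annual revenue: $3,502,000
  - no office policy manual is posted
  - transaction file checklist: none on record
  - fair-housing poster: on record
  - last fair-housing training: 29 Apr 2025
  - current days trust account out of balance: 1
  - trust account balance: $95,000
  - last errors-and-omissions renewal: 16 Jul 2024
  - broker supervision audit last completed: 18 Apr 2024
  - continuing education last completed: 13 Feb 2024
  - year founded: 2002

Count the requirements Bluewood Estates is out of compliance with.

5

1. trust account balance $95,000 ≥ $85,000 → met
2. days trust account out of balance 1 ≤ 8 → met
3. errors-and-omissions renewal 354 days ago vs limit 270 → not met
4. designated managing brokers 4 ≥ 2 → met
5. broker supervision audit 443 days ago vs limit 730 → met
6. office policy manual absent → not met
7. transaction file checklist absent → not met
8. advertising compliance review 162 days ago vs limit 180 → met
9. trust-account reconciliation 724 days ago vs limit 730 → met
10. condition 'manages rental property' holds; continuing education 508 days ago vs limit 365 → not met
11. fair-housing training 67 days ago vs limit 45 → not met
12. fair-housing poster present → met
Not met: 5 of 12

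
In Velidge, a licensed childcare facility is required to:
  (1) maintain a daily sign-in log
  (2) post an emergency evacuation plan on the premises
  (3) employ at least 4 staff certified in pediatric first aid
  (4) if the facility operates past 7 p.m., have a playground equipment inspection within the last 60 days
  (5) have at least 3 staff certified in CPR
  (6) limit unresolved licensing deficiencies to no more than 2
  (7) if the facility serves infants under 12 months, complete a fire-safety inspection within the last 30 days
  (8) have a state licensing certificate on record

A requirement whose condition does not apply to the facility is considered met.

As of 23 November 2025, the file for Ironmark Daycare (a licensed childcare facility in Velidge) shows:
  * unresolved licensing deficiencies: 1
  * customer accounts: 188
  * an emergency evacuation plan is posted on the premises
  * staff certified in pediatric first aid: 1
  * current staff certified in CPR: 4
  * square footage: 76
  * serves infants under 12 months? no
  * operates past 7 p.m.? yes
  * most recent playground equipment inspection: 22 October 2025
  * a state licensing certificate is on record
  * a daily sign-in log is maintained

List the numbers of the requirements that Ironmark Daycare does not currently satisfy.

3

1. daily sign-in log present → met
2. emergency evacuation plan present → met
3. staff certified in pediatric first aid 1 < 4 → not met
4. condition 'operates past 7 p.m.' holds; playground equipment inspection 32 days ago vs limit 60 → met
5. staff certified in CPR 4 ≥ 3 → met
6. unresolved licensing deficiencies 1 ≤ 2 → met
7. condition 'serves infants under 12 months' does not hold → requirement n/a → met
8. state licensing certificate present → met
Not met: 3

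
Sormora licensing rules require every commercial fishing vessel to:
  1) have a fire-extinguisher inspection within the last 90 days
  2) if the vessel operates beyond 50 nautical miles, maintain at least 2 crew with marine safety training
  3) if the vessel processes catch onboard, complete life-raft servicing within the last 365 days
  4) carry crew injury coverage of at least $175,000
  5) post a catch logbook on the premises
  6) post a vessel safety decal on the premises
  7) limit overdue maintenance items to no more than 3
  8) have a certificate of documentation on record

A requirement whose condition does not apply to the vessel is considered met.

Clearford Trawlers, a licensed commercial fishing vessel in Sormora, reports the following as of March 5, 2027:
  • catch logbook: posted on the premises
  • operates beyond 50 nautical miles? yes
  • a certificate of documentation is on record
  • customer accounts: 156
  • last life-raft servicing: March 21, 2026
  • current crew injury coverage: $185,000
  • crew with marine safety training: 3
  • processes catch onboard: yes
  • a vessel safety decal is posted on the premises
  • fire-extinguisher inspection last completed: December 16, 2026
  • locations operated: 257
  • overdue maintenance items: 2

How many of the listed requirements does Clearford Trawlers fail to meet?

1. fire-extinguisher inspection 79 days ago vs limit 90 → met
2. condition 'operates beyond 50 nautical miles' holds; crew with marine safety training 3 ≥ 2 → met
3. condition 'processes catch onboard' holds; life-raft servicing 349 days ago vs limit 365 → met
4. crew injury coverage $185,000 ≥ $175,000 → met
5. catch logbook present → met
6. vessel safety decal present → met
7. overdue maintenance items 2 ≤ 3 → met
8. certificate of documentation present → met
Not met: 0 of 8

0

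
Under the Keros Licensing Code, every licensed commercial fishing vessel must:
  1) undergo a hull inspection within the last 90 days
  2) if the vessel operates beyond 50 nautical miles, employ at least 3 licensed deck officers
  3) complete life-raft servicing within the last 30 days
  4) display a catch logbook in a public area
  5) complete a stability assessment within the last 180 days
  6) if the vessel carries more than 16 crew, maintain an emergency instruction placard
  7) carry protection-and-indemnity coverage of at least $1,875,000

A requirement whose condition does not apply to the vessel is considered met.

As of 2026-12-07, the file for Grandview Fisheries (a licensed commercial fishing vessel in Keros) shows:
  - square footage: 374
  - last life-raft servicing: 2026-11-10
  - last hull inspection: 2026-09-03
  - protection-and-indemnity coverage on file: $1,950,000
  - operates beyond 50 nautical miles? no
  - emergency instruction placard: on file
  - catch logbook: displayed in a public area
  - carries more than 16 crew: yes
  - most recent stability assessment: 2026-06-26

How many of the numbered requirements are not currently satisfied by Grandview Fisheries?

1

1. hull inspection 95 days ago vs limit 90 → not met
2. condition 'operates beyond 50 nautical miles' does not hold → requirement n/a → met
3. life-raft servicing 27 days ago vs limit 30 → met
4. catch logbook present → met
5. stability assessment 164 days ago vs limit 180 → met
6. condition 'carries more than 16 crew' holds; emergency instruction placard present → met
7. protection-and-indemnity coverage $1,950,000 ≥ $1,875,000 → met
Not met: 1 of 7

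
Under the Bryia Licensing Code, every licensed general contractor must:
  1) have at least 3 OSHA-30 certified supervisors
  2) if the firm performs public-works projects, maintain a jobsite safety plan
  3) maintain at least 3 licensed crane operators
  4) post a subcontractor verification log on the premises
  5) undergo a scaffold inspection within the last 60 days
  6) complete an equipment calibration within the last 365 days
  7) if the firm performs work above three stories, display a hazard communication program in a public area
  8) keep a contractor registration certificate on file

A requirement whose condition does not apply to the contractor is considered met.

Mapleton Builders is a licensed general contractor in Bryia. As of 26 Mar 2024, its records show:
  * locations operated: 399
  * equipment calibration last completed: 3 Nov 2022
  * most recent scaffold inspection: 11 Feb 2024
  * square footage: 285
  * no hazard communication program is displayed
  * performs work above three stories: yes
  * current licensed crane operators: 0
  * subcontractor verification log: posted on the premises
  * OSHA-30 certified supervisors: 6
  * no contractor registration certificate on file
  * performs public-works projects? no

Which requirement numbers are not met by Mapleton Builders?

3, 6, 7, 8

1. OSHA-30 certified supervisors 6 ≥ 3 → met
2. condition 'performs public-works projects' does not hold → requirement n/a → met
3. licensed crane operators 0 < 3 → not met
4. subcontractor verification log present → met
5. scaffold inspection 44 days ago vs limit 60 → met
6. equipment calibration 509 days ago vs limit 365 → not met
7. condition 'performs work above three stories' holds; hazard communication program absent → not met
8. contractor registration certificate absent → not met
Not met: 3, 6, 7, 8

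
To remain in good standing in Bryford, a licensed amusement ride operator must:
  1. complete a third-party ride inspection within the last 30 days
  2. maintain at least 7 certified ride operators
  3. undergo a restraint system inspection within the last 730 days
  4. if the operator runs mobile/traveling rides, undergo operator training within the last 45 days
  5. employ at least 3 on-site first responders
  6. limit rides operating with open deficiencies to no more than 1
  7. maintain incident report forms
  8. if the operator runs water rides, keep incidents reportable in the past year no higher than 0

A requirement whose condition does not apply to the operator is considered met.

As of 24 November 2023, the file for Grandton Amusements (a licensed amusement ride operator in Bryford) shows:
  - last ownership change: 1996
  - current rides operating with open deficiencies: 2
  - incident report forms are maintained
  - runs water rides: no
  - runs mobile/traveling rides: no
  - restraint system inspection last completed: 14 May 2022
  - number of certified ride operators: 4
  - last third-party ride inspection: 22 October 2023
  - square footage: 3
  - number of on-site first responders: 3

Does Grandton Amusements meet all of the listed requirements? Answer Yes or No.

1. third-party ride inspection 33 days ago vs limit 30 → not met
2. certified ride operators 4 < 7 → not met
3. restraint system inspection 559 days ago vs limit 730 → met
4. condition 'runs mobile/traveling rides' does not hold → requirement n/a → met
5. on-site first responders 3 ≥ 3 → met
6. rides operating with open deficiencies 2 > 1 → not met
7. incident report forms present → met
8. condition 'runs water rides' does not hold → requirement n/a → met
Not met: 1, 2, 6

No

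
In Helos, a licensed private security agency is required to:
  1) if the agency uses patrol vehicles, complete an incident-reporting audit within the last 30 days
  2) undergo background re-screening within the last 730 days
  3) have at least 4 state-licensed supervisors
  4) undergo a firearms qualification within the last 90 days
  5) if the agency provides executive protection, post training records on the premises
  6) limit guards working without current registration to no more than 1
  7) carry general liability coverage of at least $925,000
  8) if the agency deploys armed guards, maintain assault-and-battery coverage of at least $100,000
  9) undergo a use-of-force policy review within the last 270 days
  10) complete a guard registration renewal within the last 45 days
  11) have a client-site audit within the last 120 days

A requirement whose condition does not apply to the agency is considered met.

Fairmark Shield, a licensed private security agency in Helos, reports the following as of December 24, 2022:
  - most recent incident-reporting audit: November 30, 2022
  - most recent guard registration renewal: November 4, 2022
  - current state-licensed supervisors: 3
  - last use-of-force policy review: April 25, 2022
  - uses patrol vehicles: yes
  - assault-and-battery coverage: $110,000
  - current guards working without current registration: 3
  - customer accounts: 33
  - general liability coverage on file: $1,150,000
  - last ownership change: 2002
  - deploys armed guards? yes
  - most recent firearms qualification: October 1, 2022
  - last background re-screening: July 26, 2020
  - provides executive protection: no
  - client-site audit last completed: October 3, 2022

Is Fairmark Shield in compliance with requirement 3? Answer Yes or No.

No

3. state-licensed supervisors 3 < 4 → not met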